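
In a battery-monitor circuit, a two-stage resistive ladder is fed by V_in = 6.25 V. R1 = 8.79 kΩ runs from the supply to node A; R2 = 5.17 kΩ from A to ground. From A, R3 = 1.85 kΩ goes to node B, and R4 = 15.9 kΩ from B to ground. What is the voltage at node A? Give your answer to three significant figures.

Node A sees R2 in parallel with the series input of stage 2, R3 + R4 = 17.75 kΩ.
R2 ‖ (R3+R4) = 4.004 kΩ.
V_A = 6.25 × 4.004/(8.79 + 4.004) = 1.956 V.

V_A ≈ 1.96 V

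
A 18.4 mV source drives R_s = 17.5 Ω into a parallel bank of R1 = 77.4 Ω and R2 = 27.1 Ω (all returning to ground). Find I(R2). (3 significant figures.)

I ≈ 0.363 mA

Parallel bank: R_p = 1/(1/77.4 + 1/27.1) = 20.07 Ω.
Node voltage V_A = V_supply · R_p/(R_s + R_p) = 18.4 × 0.5342 = 9.830 mV.
Branch current I = V_A/R2 = 9.830/27.1 = 0.3627 mA.
(Check via current divider: I_total = 0.4897 mA; share G_k/ΣG = 0.7407 → same result.)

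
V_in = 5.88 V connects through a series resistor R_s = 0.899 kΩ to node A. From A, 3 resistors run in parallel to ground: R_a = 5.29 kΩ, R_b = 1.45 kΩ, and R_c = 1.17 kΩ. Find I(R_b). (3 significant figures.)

Combine the parallel branches: R_p = (1/5.29 + 1/1.45 + 1/1.17)⁻¹ = 0.5769 kΩ.
V_A = 5.88 × 0.5769/1.476 = 2.298 V.
Branch current I = V_A/R_b = 2.298/1.45 = 1.585 mA.

I ≈ 1.59 mA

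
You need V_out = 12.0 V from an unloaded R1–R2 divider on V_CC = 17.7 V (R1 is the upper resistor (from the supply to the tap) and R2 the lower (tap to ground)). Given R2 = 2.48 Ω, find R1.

V_out/V_CC = R2/(R1+R2) = 0.6780.
So R1 = R2 · (V_CC/V_out − 1) = 2.48 × (17.7/12.0 − 1) = 2.48 × 0.4750 = 1.178 Ω.

R1 ≈ 1.18 Ω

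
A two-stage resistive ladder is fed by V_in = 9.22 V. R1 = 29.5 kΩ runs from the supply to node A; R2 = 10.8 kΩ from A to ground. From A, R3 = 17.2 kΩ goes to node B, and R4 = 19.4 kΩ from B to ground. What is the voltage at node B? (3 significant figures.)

V_B ≈ 1.08 V

Node A sees R2 in parallel with the series input of stage 2, R3 + R4 = 36.60 kΩ.
R2 ‖ (R3+R4) = 8.339 kΩ.
First divider: V_A = V_in · 8.339/(29.5 + 8.339) = 2.032 V.
Then the unloaded second divider: V_B = V_A × R4/(R3+R4) = 2.032 × 0.5301 = 1.077 V.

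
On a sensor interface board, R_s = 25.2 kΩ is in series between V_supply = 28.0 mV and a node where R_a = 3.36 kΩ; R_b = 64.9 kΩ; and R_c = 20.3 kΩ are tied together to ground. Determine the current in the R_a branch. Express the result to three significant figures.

I ≈ 0.823 µA

Parallel bank: R_p = 1/(1/3.36 + 1/64.9 + 1/20.3) = 2.760 kΩ.
Node voltage V_A = V_supply · R_p/(R_s + R_p) = 28.0 × 0.09872 = 2.764 mV.
I(R_a) = V_A / R_a = 2.764/3.36 = 0.8227 µA.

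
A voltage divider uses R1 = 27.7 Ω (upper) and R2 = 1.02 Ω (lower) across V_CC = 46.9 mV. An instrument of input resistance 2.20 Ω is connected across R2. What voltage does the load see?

The load sits in parallel with R2, giving an effective lower resistance R2' = R2·R_L/(R2+R_L) = 0.6969 Ω.
Then V_out = V_CC · R2'/(R1 + R2') = 46.9 × 0.6969/28.40 = 1.151 mV.

V_out ≈ 1.15 mV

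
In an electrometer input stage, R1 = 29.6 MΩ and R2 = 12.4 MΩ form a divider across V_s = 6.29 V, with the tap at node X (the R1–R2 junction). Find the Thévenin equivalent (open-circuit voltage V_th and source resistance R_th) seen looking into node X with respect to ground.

V_th is the unloaded tap voltage: V_s · R2/(R1+R2) = 6.29 × 0.2952 = 1.857 V.
Zeroing V_s shorts the top of R1 to ground, so R_th = R1 ‖ R2 = 8.739 MΩ.

V_th ≈ 1.86 V, R_th ≈ 8.74 MΩ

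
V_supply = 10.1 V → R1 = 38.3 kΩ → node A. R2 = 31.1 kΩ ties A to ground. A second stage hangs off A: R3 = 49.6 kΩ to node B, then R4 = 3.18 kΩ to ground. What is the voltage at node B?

V_B ≈ 0.206 V

The second stage (R3 + R4 = 52.78 kΩ) loads node A in parallel with R2.
R2 ‖ (R3+R4) = 19.57 kΩ.
So V_A = 10.1 × 0.3382 = 3.415 V.
V_B = V_A × 0.06025 = 0.2058 V.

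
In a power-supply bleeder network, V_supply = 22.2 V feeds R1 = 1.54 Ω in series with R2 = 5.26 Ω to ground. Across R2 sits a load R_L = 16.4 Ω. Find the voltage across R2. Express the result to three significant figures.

V_out ≈ 16.0 V

The load sits in parallel with R2, giving an effective lower resistance R2' = R2·R_L/(R2+R_L) = 3.983 Ω.
Then V_out = V_supply · R2'/(R1 + R2') = 22.2 × 3.983/5.523 = 16.01 V.
(Unloaded it would be 17.2 V; the load pulls it down.)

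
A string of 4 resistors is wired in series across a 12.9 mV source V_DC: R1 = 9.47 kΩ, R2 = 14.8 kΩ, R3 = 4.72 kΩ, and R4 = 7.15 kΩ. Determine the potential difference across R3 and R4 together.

Series total: ΣR = 9.47 + 14.8 + 4.72 + 7.15 = 36.14 kΩ.
R_{R3..R4} = 4.72 + 7.15 = 11.87 kΩ.
By the voltage-divider rule, V = 12.9 × 11.87/36.14 = 4.237 mV.

V ≈ 4.24 mV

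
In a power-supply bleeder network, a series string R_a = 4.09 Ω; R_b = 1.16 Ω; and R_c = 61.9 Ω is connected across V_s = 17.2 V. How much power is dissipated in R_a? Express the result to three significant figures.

ΣR = 67.15 Ω → I = 17.2/67.15 = 0.2561 A.
V(R_a) = I·R = 1.048 V; P = V·I = 1.048 × 0.2561 = 0.2683 W.

P ≈ 0.268 W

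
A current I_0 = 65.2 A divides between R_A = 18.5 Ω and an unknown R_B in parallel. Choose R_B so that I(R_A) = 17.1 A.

The fraction through R_A equals R_B/(R_A+R_B).
With f = 0.2623, R_B = R_A · f/(1−f) = 18.5 × 0.3555 = 6.577 Ω.

R_B ≈ 6.58 Ω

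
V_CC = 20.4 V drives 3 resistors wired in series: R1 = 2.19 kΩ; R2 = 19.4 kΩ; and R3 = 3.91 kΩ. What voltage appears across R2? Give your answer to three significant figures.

ΣR = 2.19 + 19.4 + 3.91 = 25.50 kΩ.
V = V_CC · R/ΣR = 20.4 × 0.7608 = 15.52 V.

V ≈ 15.5 V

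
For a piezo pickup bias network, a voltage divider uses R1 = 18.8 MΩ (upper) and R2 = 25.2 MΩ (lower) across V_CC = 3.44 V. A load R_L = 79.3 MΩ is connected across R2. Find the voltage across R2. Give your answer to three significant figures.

R2 ‖ R_L = (25.2 × 79.3)/(25.2 + 79.3) = 19.12 MΩ.
Then V_out = V_CC · R2'/(R1 + R2') = 3.44 × 19.12/37.92 = 1.735 V.

V_out ≈ 1.73 V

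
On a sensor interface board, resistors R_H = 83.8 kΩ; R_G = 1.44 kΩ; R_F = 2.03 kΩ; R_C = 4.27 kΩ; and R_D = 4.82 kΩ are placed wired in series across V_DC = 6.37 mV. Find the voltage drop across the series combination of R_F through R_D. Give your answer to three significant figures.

ΣR = 83.8 + 1.44 + 2.03 + 4.27 + 4.82 = 96.36 kΩ.
R_{R_F..R_D} = 2.03 + 4.27 + 4.82 = 11.12 kΩ.
Voltage divider: V = V_DC · (11.12 / 96.36) = 6.37 × 0.1154 = 0.7351 mV.

V ≈ 0.735 mV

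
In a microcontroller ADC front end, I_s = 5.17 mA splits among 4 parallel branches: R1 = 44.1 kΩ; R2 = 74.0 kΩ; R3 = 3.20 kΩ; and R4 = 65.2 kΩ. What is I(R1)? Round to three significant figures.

Total conductance ΣG = 1/44.1 + 1/74.0 + 1/3.20 + 1/65.2 = 0.3640 (units of 1/kΩ).
Current divider: I(R1) = I_s · G_k/ΣG = 5.17 × (0.02268/0.3640) = 5.17 × 0.06229 = 0.3220 mA.

I ≈ 0.322 mA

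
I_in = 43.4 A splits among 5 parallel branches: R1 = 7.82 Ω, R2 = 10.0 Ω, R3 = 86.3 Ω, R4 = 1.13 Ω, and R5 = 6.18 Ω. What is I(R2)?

I ≈ 3.37 A

Total conductance ΣG = 1/7.82 + 1/10.0 + 1/86.3 + 1/1.13 + 1/6.18 = 1.286 (units of 1/Ω).
Current divider: I(R2) = I_in · G_k/ΣG = 43.4 × (0.1000/1.286) = 43.4 × 0.07775 = 3.374 A.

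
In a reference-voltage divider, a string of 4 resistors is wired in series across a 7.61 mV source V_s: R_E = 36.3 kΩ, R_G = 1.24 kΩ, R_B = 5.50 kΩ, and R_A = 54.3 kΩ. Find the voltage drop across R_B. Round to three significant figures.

V ≈ 0.430 mV

Series total: ΣR = 36.3 + 1.24 + 5.50 + 54.3 = 97.34 kΩ.
By the voltage-divider rule, V = 7.61 × 5.500/97.34 = 0.4300 mV.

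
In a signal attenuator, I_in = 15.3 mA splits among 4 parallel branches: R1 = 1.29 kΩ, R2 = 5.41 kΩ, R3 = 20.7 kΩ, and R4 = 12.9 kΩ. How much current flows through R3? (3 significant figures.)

I ≈ 0.681 mA

ΣG = 1/1.29 + 1/5.41 + 1/20.7 + 1/12.9 = 1.086.
Current divider: I(R3) = I_in · G_k/ΣG = 15.3 × (0.04831/1.086) = 15.3 × 0.04449 = 0.6807 mA.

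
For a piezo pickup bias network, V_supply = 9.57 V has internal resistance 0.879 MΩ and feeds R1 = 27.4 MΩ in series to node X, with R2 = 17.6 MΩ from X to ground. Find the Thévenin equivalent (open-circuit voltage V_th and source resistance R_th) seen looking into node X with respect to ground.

R1' = 0.879 + 27.4 = 28.28 MΩ (source resistance + R1).
With X open, the divider is unloaded: V_th = 9.57 × 17.6/45.88 = 3.671 V.
With V_supply suppressed (replaced by a short), R_th = R1' ‖ R2 = (28.28 × 17.6)/(28.28 + 17.6) = 10.85 MΩ.

V_th ≈ 3.67 V, R_th ≈ 10.8 MΩ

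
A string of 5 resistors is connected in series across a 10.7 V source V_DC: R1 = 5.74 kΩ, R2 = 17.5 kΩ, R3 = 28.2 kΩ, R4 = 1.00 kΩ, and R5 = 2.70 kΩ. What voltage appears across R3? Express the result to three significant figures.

Series total: ΣR = 5.74 + 17.5 + 28.2 + 1.00 + 2.70 = 55.14 kΩ.
V = V_DC · R/ΣR = 10.7 × 0.5114 = 5.472 V.

V ≈ 5.47 V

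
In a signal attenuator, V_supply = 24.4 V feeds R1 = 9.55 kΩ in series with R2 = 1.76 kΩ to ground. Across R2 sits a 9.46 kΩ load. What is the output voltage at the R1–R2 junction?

V_out ≈ 3.28 V

The load sits in parallel with R2, giving an effective lower resistance R2' = R2·R_L/(R2+R_L) = 1.484 kΩ.
Then V_out = V_supply · R2'/(R1 + R2') = 24.4 × 1.484/11.03 = 3.281 V.
(Unloaded it would be 3.80 V; the load pulls it down.)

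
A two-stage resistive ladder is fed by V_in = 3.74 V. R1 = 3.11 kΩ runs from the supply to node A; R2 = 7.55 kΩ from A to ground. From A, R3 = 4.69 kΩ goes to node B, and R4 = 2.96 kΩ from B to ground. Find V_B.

V_B ≈ 0.796 V

Node A sees R2 in parallel with the series input of stage 2, R3 + R4 = 7.650 kΩ.
Effective lower resistance at A: R2 ‖ 7.650 = 3.800 kΩ.
First divider: V_A = V_in · 3.800/(3.11 + 3.800) = 2.057 V.
V_B = V_A × 0.3869 = 0.7958 V.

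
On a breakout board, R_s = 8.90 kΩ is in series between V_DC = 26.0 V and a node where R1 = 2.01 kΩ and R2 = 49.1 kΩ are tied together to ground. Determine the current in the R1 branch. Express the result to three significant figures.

Combine the parallel branches: R_p = (1/2.01 + 1/49.1)⁻¹ = 1.931 kΩ.
V_A by voltage divider: V_A = 26.0 × 1.931/(8.90 + 1.931) = 4.635 V.
Branch current I = V_A/R1 = 4.635/2.01 = 2.306 mA.

I ≈ 2.31 mA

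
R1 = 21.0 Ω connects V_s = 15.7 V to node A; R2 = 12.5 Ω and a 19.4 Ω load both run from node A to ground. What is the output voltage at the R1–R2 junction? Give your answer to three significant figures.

The load sits in parallel with R2, giving an effective lower resistance R2' = R2·R_L/(R2+R_L) = 7.602 Ω.
Then V_out = V_s · R2'/(R1 + R2') = 15.7 × 7.602/28.60 = 4.173 V.

V_out ≈ 4.17 V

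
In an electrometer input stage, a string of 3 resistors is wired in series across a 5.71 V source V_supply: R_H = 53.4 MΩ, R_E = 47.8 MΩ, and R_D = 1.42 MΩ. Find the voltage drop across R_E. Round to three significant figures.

V ≈ 2.66 V

ΣR = 53.4 + 47.8 + 1.42 = 102.6 MΩ.
Voltage divider: V = V_supply · (47.80 / 102.6) = 5.71 × 0.4658 = 2.660 V.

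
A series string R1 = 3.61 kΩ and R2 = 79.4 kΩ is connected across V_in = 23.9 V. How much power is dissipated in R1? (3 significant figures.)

P ≈ 0.299 mW

Series current I = V_in/ΣR = 23.9/83.01 = 0.2879 mA.
P(R1) = I²·R1 = (0.2879)² × 3.61 = 0.2993 mW.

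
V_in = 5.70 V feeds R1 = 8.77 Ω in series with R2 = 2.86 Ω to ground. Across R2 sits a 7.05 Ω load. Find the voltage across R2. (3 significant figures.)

V_out ≈ 1.07 V

The load sits in parallel with R2, giving an effective lower resistance R2' = R2·R_L/(R2+R_L) = 2.035 Ω.
Voltage divider with the loaded lower leg: V_out = 5.70 × 2.035/(8.77 + 2.035) = 5.70 × 0.1883 = 1.073 V.
(Unloaded it would be 1.40 V; the load pulls it down.)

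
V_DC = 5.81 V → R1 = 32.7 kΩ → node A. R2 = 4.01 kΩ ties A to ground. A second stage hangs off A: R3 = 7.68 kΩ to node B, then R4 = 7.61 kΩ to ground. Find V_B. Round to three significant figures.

Node A sees R2 in parallel with the series input of stage 2, R3 + R4 = 15.29 kΩ.
Effective lower resistance at A: R2 ‖ 15.29 = 3.177 kΩ.
So V_A = 5.81 × 0.08855 = 0.5145 V.
V_B = V_A × 0.4977 = 0.2561 V.

V_B ≈ 0.256 V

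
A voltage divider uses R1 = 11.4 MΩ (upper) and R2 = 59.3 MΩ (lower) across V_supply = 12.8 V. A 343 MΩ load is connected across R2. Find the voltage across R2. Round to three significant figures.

R2 ‖ R_L = (59.3 × 343)/(59.3 + 343) = 50.56 MΩ.
Voltage divider with the loaded lower leg: V_out = 12.8 × 50.56/(11.4 + 50.56) = 12.8 × 0.8160 = 10.44 V.

V_out ≈ 10.4 V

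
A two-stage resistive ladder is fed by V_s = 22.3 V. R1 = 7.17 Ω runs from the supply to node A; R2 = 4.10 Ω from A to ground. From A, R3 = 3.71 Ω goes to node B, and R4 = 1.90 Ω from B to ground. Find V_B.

Looking into the second stage from A: R3 + R4 = 5.610 Ω appears in parallel with R2.
R2 ‖ (R3+R4) = 2.369 Ω.
So V_A = 22.3 × 0.2483 = 5.538 V.
Stage 2 is unloaded, so V_B = V_A · R4/(R3+R4) = 5.538 × 1.90/5.610 = 1.876 V.

V_B ≈ 1.88 V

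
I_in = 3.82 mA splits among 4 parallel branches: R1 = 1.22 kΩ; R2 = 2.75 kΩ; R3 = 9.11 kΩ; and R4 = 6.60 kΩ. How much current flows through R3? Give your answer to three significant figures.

Total conductance ΣG = 1/1.22 + 1/2.75 + 1/9.11 + 1/6.60 = 1.445 (units of 1/kΩ).
R3 takes the fraction G_k/ΣG = 0.1098/1.445 = 0.07599, so I = 3.82 × 0.07599 = 0.2903 mA.

I ≈ 0.290 mA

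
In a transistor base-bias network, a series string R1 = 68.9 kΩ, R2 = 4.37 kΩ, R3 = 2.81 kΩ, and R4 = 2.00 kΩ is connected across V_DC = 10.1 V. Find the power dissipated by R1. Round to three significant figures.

P ≈ 1.15 mW

Series current I = V_DC/ΣR = 10.1/78.08 = 0.1294 mA.
P(R1) = I²·R1 = (0.1294)² × 68.9 = 1.153 mW.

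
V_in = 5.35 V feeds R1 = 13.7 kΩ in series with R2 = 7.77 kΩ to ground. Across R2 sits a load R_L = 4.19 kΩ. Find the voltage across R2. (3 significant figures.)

The load sits in parallel with R2, giving an effective lower resistance R2' = R2·R_L/(R2+R_L) = 2.722 kΩ.
Then V_out = V_in · R2'/(R1 + R2') = 5.35 × 2.722/16.42 = 0.8868 V.

V_out ≈ 0.887 V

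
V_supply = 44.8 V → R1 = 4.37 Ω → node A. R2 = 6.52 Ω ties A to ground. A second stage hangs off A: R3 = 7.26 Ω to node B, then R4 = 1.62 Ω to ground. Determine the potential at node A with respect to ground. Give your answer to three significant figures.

V_A ≈ 20.7 V

Looking into the second stage from A: R3 + R4 = 8.880 Ω appears in parallel with R2.
R2 ‖ (R3+R4) = 3.760 Ω.
So V_A = 44.8 × 0.4625 = 20.72 V.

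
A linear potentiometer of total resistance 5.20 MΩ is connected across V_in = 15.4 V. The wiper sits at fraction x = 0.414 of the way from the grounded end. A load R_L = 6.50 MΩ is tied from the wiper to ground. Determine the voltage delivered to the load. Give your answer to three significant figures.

Split the track: R_lower = x·R_p = 2.153 MΩ, R_upper = (1−x)·R_p = 3.047 MΩ.
R_L loads the lower segment: effective lower R = 1.617 MΩ.
Then V_out = V_in · 1.617/(3.047 + 1.617) = 5.339 V.
(Unloaded: V_out = x·V_in = 6.38 V.)

V_out ≈ 5.34 V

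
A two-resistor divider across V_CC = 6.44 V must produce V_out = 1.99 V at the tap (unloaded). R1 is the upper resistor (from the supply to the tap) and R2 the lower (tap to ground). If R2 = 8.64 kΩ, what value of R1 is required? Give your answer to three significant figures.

R1 ≈ 19.3 kΩ

Required fraction k = V_out/V_CC = 0.3090.
R1 = R2·(1/k − 1) = 8.64 × 2.236 = 19.32 kΩ.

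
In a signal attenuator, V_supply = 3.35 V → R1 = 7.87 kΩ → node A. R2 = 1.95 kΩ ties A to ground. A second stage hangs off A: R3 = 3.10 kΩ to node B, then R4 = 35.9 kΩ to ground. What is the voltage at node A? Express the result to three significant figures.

V_A ≈ 0.640 V

Looking into the second stage from A: R3 + R4 = 39.00 kΩ appears in parallel with R2.
Effective lower resistance at A: R2 ‖ 39.00 = 1.857 kΩ.
So V_A = 3.35 × 0.1909 = 0.6396 V.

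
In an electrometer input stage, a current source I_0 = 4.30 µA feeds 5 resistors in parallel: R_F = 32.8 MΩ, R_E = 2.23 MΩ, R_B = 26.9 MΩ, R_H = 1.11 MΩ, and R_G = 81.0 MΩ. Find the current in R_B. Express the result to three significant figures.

ΣG = 1/32.8 + 1/2.23 + 1/26.9 + 1/1.11 + 1/81.0 = 1.429.
Current divider: I(R_B) = I_0 · G_k/ΣG = 4.30 × (0.03717/1.429) = 4.30 × 0.02601 = 0.1118 µA.

I ≈ 0.112 µA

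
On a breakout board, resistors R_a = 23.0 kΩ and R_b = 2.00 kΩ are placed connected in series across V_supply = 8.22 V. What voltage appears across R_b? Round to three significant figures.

V ≈ 0.658 V

ΣR = 23.0 + 2.00 = 25.00 kΩ.
By the voltage-divider rule, V = 8.22 × 2.000/25.00 = 0.6576 V.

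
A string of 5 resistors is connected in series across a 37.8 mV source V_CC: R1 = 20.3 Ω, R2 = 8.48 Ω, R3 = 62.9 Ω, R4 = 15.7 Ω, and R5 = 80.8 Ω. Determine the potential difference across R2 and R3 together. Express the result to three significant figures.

Total series resistance ΣR = 20.3 + 8.48 + 62.9 + 15.7 + 80.8 = 188.2 Ω.
R_{R2..R3} = 8.48 + 62.9 = 71.38 Ω.
By the voltage-divider rule, V = 37.8 × 71.38/188.2 = 14.34 mV.

V ≈ 14.3 mV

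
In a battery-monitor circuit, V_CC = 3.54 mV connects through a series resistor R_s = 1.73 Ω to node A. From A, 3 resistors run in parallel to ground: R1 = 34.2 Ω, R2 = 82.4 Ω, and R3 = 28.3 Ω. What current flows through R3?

Combine the parallel branches: R_p = (1/34.2 + 1/82.4 + 1/28.3)⁻¹ = 13.04 Ω.
V_A = 3.54 × 13.04/14.77 = 3.125 mV.
Branch current I = V_A/R3 = 3.125/28.3 = 0.1104 mA.
(Check via current divider: I_total = 0.2397 mA; share G_k/ΣG = 0.4606 → same result.)

I ≈ 0.110 mA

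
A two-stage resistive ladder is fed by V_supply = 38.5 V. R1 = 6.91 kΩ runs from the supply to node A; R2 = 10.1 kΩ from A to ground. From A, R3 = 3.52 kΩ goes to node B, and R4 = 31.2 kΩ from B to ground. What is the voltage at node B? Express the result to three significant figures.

V_B ≈ 18.4 V

The second stage (R3 + R4 = 34.72 kΩ) loads node A in parallel with R2.
R2 ‖ (R3+R4) = 7.824 kΩ.
First divider: V_A = V_supply · 7.824/(6.91 + 7.824) = 20.44 V.
Stage 2 is unloaded, so V_B = V_A · R4/(R3+R4) = 20.44 × 31.2/34.72 = 18.37 V.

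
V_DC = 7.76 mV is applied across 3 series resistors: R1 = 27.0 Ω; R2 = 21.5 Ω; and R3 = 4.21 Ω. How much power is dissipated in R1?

ΣR = 52.71 Ω → I = 7.76/52.71 = 0.1472 mA.
P = I²R = 0.02167 × 27.0 = 0.5852 µW.

P ≈ 0.585 µW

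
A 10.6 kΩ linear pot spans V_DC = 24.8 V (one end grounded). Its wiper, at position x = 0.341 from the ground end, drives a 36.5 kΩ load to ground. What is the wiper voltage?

V_out ≈ 7.94 V

Lower segment x·R_p = 3.615 kΩ; upper segment (1−x)·R_p = 6.985 kΩ.
(x·R_p) ‖ R_L = 3.289 kΩ.
V_out = 24.8 × 3.289/(6.985 + 3.289) = 7.939 V.
(Unloaded: V_out = x·V_DC = 8.46 V.)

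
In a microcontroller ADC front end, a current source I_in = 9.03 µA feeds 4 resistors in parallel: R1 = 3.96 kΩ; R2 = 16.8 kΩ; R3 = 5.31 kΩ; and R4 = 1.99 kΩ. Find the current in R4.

Conductances: ΣG = 1/3.96 + 1/16.8 + 1/5.31 + 1/1.99 = 1.003 (1/kΩ).
Current divider: I(R4) = I_in · G_k/ΣG = 9.03 × (0.5025/1.003) = 9.03 × 0.5011 = 4.525 µA.

I ≈ 4.52 µA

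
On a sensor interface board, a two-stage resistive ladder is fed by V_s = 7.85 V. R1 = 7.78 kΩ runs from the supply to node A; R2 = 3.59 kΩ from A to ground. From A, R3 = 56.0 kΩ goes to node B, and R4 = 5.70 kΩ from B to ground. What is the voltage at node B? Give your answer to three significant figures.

Looking into the second stage from A: R3 + R4 = 61.70 kΩ appears in parallel with R2.
R2 ‖ (R3+R4) = 3.393 kΩ.
V_A = 7.85 × 3.393/(7.78 + 3.393) = 2.384 V.
Stage 2 is unloaded, so V_B = V_A · R4/(R3+R4) = 2.384 × 5.70/61.70 = 0.2202 V.

V_B ≈ 0.220 V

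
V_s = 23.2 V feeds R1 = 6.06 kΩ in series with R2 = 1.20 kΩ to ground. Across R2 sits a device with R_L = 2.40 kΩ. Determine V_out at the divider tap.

R2 ‖ R_L = (1.20 × 2.40)/(1.20 + 2.40) = 0.8000 kΩ.
Voltage divider with the loaded lower leg: V_out = 23.2 × 0.8000/(6.06 + 0.8000) = 23.2 × 0.1166 = 2.706 V.
(Unloaded it would be 3.83 V; the load pulls it down.)

V_out ≈ 2.71 V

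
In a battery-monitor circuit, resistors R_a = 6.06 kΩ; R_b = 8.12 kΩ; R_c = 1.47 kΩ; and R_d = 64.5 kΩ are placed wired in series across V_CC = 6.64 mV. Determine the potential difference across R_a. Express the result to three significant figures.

V ≈ 0.502 mV

Total series resistance ΣR = 6.06 + 8.12 + 1.47 + 64.5 = 80.15 kΩ.
By the voltage-divider rule, V = 6.64 × 6.060/80.15 = 0.5020 mV.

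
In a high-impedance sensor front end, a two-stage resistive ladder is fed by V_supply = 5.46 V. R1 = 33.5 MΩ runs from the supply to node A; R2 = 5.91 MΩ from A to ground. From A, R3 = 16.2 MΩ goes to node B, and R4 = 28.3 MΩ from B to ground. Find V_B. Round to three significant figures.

The second stage (R3 + R4 = 44.50 MΩ) loads node A in parallel with R2.
Effective lower resistance at A: R2 ‖ 44.50 = 5.217 MΩ.
So V_A = 5.46 × 0.1347 = 0.7357 V.
Stage 2 is unloaded, so V_B = V_A · R4/(R3+R4) = 0.7357 × 28.3/44.50 = 0.4679 V.

V_B ≈ 0.468 V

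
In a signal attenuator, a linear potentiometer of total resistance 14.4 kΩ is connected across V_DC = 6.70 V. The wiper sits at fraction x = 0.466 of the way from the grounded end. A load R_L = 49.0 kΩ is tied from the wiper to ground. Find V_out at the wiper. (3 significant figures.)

The pot divides into 7.690 kΩ above the wiper and 6.710 kΩ below.
(x·R_p) ‖ R_L = 5.902 kΩ.
Then V_out = V_DC · 5.902/(7.690 + 5.902) = 2.909 V.

V_out ≈ 2.91 V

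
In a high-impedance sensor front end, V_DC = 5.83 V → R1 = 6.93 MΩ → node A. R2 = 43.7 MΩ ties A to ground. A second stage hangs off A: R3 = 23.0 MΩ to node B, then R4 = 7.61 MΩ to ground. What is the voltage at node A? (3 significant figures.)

The second stage (R3 + R4 = 30.61 MΩ) loads node A in parallel with R2.
R2 ‖ (R3+R4) = 18.00 MΩ.
First divider: V_A = V_DC · 18.00/(6.93 + 18.00) = 4.209 V.

V_A ≈ 4.21 V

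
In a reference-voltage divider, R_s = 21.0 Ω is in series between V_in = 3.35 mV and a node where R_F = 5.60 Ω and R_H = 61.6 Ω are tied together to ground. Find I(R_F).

Equivalent of the parallel group: R_p = 5.133 Ω.
Node voltage V_A = V_in · R_p/(R_s + R_p) = 3.35 × 0.1964 = 0.6580 mV.
I(R_F) = V_A / R_F = 0.6580/5.60 = 0.1175 mA.
(Check via current divider: I_total = 0.1282 mA; share G_k/ΣG = 0.9167 → same result.)

I ≈ 0.118 mA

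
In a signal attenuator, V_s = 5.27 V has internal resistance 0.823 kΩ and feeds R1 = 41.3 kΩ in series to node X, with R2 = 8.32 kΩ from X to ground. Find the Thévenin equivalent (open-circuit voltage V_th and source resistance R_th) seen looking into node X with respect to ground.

R1' = 0.823 + 41.3 = 42.12 kΩ (source resistance + R1).
Open-circuit (no load on X): V_th = V_s · R2/(R1' + R2) = 5.27 × 8.32/(42.12 + 8.32) = 0.8692 V.
Zeroing V_s shorts the top of R1' to ground, so R_th = R1' ‖ R2 = 6.948 kΩ.

V_th ≈ 0.869 V, R_th ≈ 6.95 kΩ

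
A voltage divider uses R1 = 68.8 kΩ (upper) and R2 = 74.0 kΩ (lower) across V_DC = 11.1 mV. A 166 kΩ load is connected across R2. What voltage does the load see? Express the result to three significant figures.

The load sits in parallel with R2, giving an effective lower resistance R2' = R2·R_L/(R2+R_L) = 51.18 kΩ.
Voltage divider with the loaded lower leg: V_out = 11.1 × 51.18/(68.8 + 51.18) = 11.1 × 0.4266 = 4.735 mV.

V_out ≈ 4.74 mV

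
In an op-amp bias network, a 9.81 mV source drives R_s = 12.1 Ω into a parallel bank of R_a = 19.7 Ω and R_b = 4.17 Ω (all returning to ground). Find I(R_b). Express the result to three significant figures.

Parallel bank: R_p = 1/(1/19.7 + 1/4.17) = 3.442 Ω.
Node voltage V_A = V_in · R_p/(R_s + R_p) = 9.81 × 0.2214 = 2.172 mV.
I(R_b) = V_A / R_b = 2.172/4.17 = 0.5209 mA.

I ≈ 0.521 mA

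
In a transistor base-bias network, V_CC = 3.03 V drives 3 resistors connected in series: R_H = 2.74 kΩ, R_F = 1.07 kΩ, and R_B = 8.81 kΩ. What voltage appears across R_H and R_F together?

V ≈ 0.915 V

ΣR = 2.74 + 1.07 + 8.81 = 12.62 kΩ.
R_{R_H..R_F} = 2.74 + 1.07 = 3.810 kΩ.
Voltage divider: V = V_CC · (3.810 / 12.62) = 3.03 × 0.3019 = 0.9148 V.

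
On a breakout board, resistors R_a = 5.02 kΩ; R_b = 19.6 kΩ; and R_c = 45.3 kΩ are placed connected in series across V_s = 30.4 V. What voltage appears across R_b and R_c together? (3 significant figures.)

Total series resistance ΣR = 5.02 + 19.6 + 45.3 = 69.92 kΩ.
R_{R_b..R_c} = 19.6 + 45.3 = 64.90 kΩ.
By the voltage-divider rule, V = 30.4 × 64.90/69.92 = 28.22 V.

V ≈ 28.2 V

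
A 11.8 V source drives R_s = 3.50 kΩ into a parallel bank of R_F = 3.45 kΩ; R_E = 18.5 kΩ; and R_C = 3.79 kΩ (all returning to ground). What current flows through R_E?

I ≈ 0.204 mA

Parallel bank: R_p = 1/(1/3.45 + 1/18.5 + 1/3.79) = 1.645 kΩ.
Node voltage V_A = V_DC · R_p/(R_s + R_p) = 11.8 × 0.3198 = 3.773 V.
I(R_E) = V_A / R_E = 3.773/18.5 = 0.2040 mA.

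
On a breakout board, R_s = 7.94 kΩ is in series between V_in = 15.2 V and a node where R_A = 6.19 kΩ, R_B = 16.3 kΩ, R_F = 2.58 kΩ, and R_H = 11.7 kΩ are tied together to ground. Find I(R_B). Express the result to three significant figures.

Combine the parallel branches: R_p = (1/6.19 + 1/16.3 + 1/2.58 + 1/11.7)⁻¹ = 1.437 kΩ.
Node voltage V_A = V_in · R_p/(R_s + R_p) = 15.2 × 0.1532 = 2.329 V.
Branch current I = V_A/R_B = 2.329/16.3 = 0.1429 mA.

I ≈ 0.143 mA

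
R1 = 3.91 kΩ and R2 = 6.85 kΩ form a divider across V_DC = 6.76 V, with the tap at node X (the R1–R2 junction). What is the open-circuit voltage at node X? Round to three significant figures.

V_th ≈ 4.30 V

With X open, the divider is unloaded: V_th = 6.76 × 6.85/10.76 = 4.304 V.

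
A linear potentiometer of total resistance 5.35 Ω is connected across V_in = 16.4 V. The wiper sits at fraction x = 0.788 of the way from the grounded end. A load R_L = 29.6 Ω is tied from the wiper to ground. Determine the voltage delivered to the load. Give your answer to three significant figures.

The pot divides into 1.134 Ω above the wiper and 4.216 Ω below.
(x·R_p) ‖ R_L = 3.690 Ω.
Then V_out = V_in · 3.690/(1.134 + 3.690) = 12.54 V.
(Unloaded: V_out = x·V_in = 12.9 V.)

V_out ≈ 12.5 V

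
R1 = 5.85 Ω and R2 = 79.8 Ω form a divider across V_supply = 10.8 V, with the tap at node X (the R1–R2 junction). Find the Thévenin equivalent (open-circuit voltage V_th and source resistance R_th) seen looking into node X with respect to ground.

V_th ≈ 10.1 V, R_th ≈ 5.45 Ω

V_th is the unloaded tap voltage: V_supply · R2/(R1+R2) = 10.8 × 0.9317 = 10.06 V.
With V_supply suppressed (replaced by a short), R_th = R1 ‖ R2 = (5.850 × 79.8)/(5.850 + 79.8) = 5.450 Ω.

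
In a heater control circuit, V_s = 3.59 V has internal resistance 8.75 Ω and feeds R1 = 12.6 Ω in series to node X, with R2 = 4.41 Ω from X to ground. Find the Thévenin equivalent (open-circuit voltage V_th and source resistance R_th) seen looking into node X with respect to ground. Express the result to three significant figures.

R1' = 8.75 + 12.6 = 21.35 Ω (source resistance + R1).
With X open, the divider is unloaded: V_th = 3.59 × 4.41/25.76 = 0.6146 V.
Looking into X with the source shorted: R_th = R1'·R2/(R1'+R2) = 21.35 × 4.41/25.76 = 3.655 Ω.

V_th ≈ 0.615 V, R_th ≈ 3.66 Ω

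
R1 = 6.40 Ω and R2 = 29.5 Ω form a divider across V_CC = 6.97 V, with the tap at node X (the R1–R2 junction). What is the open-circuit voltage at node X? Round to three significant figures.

Open-circuit (no load on X): V_th = V_CC · R2/(R1 + R2) = 6.97 × 29.5/(6.400 + 29.5) = 5.727 V.

V_th ≈ 5.73 V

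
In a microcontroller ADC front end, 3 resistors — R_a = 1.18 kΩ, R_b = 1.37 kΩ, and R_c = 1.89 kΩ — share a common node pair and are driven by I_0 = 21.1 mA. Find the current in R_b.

I ≈ 7.31 mA

Conductances: ΣG = 1/1.18 + 1/1.37 + 1/1.89 = 2.106 (1/kΩ).
By the current-divider rule, I = I_0 · G_k/ΣG = 21.1 × 0.3465 = 7.311 mA.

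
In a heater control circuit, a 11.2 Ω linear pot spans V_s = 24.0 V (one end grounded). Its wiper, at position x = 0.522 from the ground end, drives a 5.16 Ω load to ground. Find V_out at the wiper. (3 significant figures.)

V_out ≈ 8.13 V

Lower segment x·R_p = 5.846 Ω; upper segment (1−x)·R_p = 5.354 Ω.
Lower segment in parallel with the load: 5.846 ‖ 5.16 = 2.741 Ω.
Then V_out = V_s · 2.741/(5.354 + 2.741) = 8.127 V.
(Unloaded: V_out = x·V_s = 12.5 V.)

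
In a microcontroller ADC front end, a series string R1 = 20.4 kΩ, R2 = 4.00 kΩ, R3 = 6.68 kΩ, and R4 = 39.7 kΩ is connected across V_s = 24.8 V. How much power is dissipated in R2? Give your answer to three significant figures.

ΣR = 70.78 kΩ → I = 24.8/70.78 = 0.3504 mA.
P(R2) = I²·R2 = (0.3504)² × 4.00 = 0.4911 mW.

P ≈ 0.491 mW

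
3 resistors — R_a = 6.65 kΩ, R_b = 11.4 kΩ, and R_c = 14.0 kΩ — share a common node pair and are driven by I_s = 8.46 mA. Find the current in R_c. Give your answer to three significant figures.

I ≈ 1.95 mA

ΣG = 1/6.65 + 1/11.4 + 1/14.0 = 0.3095.
R_c takes the fraction G_k/ΣG = 0.07143/0.3095 = 0.2308, so I = 8.46 × 0.2308 = 1.952 mA.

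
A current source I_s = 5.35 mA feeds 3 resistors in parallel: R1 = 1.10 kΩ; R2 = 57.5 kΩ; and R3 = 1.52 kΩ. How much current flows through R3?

I ≈ 2.22 mA

Total conductance ΣG = 1/1.10 + 1/57.5 + 1/1.52 = 1.584 (units of 1/kΩ).
R3 takes the fraction G_k/ΣG = 0.6579/1.584 = 0.4152, so I = 5.35 × 0.4152 = 2.222 mA.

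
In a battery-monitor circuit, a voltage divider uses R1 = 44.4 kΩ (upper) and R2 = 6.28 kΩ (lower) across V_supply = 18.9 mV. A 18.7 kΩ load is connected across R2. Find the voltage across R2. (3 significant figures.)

First combine the lower leg with the load: R2 ‖ R_L = 4.701 kΩ.
Now apply the divider: V_out = 18.9 × 0.09575 = 1.810 mV.

V_out ≈ 1.81 mV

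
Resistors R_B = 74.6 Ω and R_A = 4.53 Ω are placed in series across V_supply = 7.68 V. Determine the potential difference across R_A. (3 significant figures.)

V ≈ 0.440 V

ΣR = 74.6 + 4.53 = 79.13 Ω.
Voltage divider: V = V_supply · (4.530 / 79.13) = 7.68 × 0.05725 = 0.4397 V.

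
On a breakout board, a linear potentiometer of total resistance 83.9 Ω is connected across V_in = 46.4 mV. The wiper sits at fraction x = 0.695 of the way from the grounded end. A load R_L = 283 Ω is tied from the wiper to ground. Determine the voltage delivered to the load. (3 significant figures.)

V_out ≈ 30.3 mV

The pot divides into 25.59 Ω above the wiper and 58.31 Ω below.
R_L loads the lower segment: effective lower R = 48.35 Ω.
V_out = 46.4 × 48.35/(25.59 + 48.35) = 30.34 mV.
(Unloaded: V_out = x·V_in = 32.2 mV.)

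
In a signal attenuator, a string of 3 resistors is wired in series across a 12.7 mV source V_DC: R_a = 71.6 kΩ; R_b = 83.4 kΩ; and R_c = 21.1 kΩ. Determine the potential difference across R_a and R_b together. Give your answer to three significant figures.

Series total: ΣR = 71.6 + 83.4 + 21.1 = 176.1 kΩ.
R_{R_a..R_b} = 71.6 + 83.4 = 155.0 kΩ.
V = V_DC · R/ΣR = 12.7 × 0.8802 = 11.18 mV.

V ≈ 11.2 mV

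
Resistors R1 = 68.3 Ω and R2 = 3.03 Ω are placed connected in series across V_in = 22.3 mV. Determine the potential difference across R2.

ΣR = 68.3 + 3.03 = 71.33 Ω.
By the voltage-divider rule, V = 22.3 × 3.030/71.33 = 0.9473 mV.

V ≈ 0.947 mV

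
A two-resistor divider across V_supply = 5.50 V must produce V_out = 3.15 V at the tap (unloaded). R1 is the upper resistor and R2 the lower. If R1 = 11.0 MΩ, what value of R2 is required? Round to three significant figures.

V_out/V_supply = R2/(R1+R2) = 0.5727.
So R2 = R1 · V_out/(V_supply − V_out) = 11.0 × 3.15/(5.50 − 3.15) = 11.0 × 1.340 = 14.74 MΩ.

R2 ≈ 14.7 MΩ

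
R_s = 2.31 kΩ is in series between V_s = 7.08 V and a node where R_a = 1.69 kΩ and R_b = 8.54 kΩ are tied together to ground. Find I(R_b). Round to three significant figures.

I ≈ 0.314 mA

Parallel bank: R_p = 1/(1/1.69 + 1/8.54) = 1.411 kΩ.
Node voltage V_A = V_s · R_p/(R_s + R_p) = 7.08 × 0.3792 = 2.685 V.
I(R_b) = V_A / R_b = 2.685/8.54 = 0.3143 mA.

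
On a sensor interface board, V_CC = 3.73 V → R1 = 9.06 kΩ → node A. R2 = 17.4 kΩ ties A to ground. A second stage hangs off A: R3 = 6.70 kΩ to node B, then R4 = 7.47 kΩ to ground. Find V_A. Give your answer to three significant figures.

V_A ≈ 1.73 V

The second stage (R3 + R4 = 14.17 kΩ) loads node A in parallel with R2.
R2 ‖ (R3+R4) = 7.810 kΩ.
So V_A = 3.73 × 0.4629 = 1.727 V.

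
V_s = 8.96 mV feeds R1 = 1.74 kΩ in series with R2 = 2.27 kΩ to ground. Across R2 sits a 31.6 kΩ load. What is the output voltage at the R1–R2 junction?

V_out ≈ 4.92 mV

The load sits in parallel with R2, giving an effective lower resistance R2' = R2·R_L/(R2+R_L) = 2.118 kΩ.
Voltage divider with the loaded lower leg: V_out = 8.96 × 2.118/(1.74 + 2.118) = 8.96 × 0.5490 = 4.919 mV.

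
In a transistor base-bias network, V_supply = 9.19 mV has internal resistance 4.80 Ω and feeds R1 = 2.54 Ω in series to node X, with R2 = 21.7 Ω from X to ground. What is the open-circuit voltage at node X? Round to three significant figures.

R1' = 4.80 + 2.54 = 7.340 Ω (source resistance + R1).
V_th is the unloaded tap voltage: V_supply · R2/(R1'+R2) = 9.19 × 0.7472 = 6.867 mV.

V_th ≈ 6.87 mV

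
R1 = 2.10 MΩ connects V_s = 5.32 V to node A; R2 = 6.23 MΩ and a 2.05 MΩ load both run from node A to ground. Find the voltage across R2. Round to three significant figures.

V_out ≈ 2.25 V

R2 ‖ R_L = (6.23 × 2.05)/(6.23 + 2.05) = 1.542 MΩ.
Then V_out = V_s · R2'/(R1 + R2') = 5.32 × 1.542/3.642 = 2.253 V.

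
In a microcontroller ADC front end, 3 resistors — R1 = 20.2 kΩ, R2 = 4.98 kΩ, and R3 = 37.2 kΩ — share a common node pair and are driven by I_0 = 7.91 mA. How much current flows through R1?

I ≈ 1.41 mA

Total conductance ΣG = 1/20.2 + 1/4.98 + 1/37.2 = 0.2772 (units of 1/kΩ).
Current divider: I(R1) = I_0 · G_k/ΣG = 7.91 × (0.04950/0.2772) = 7.91 × 0.1786 = 1.413 mA.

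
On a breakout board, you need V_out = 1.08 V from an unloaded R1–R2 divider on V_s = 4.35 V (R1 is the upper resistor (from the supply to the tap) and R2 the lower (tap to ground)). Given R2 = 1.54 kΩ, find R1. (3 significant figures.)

R1 ≈ 4.66 kΩ

V_out/V_s = R2/(R1+R2) = 0.2483.
Rearranging, R1 = R2·(1−k)/k = 1.54 × 3.028 = 4.663 kΩ.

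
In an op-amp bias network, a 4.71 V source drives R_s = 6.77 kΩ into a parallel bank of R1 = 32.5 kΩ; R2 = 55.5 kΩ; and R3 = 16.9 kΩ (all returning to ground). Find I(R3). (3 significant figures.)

I ≈ 0.161 mA

Equivalent of the parallel group: R_p = 9.263 kΩ.
Node voltage V_A = V_supply · R_p/(R_s + R_p) = 4.71 × 0.5777 = 2.721 V.
I(R3) = V_A / R3 = 2.721/16.9 = 0.1610 mA.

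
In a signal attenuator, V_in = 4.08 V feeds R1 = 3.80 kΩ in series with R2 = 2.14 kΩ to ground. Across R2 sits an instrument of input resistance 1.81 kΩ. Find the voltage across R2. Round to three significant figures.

V_out ≈ 0.837 V

R2 ‖ R_L = (2.14 × 1.81)/(2.14 + 1.81) = 0.9806 kΩ.
Then V_out = V_in · R2'/(R1 + R2') = 4.08 × 0.9806/4.781 = 0.8369 V.
(Unloaded it would be 1.47 V; the load pulls it down.)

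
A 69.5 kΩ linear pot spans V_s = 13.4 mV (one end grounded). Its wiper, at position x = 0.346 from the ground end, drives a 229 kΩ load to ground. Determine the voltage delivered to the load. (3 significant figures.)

The pot divides into 45.45 kΩ above the wiper and 24.05 kΩ below.
(x·R_p) ‖ R_L = 21.76 kΩ.
Then V_out = V_s · 21.76/(45.45 + 21.76) = 4.338 mV.

V_out ≈ 4.34 mV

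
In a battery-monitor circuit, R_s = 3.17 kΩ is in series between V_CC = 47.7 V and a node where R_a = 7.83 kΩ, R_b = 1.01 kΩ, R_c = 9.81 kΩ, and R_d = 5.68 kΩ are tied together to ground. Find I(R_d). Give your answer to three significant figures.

I ≈ 1.55 mA

Combine the parallel branches: R_p = (1/7.83 + 1/1.01 + 1/9.81 + 1/5.68)⁻¹ = 0.7164 kΩ.
V_A by voltage divider: V_A = 47.7 × 0.7164/(3.17 + 0.7164) = 8.793 V.
Branch current I = V_A/R_d = 8.793/5.68 = 1.548 mA.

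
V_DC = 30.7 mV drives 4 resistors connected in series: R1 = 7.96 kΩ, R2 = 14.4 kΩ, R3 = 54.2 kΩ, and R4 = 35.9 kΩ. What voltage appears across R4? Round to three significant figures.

Series total: ΣR = 7.96 + 14.4 + 54.2 + 35.9 = 112.5 kΩ.
V = V_DC · R/ΣR = 30.7 × 0.3192 = 9.800 mV.

V ≈ 9.80 mV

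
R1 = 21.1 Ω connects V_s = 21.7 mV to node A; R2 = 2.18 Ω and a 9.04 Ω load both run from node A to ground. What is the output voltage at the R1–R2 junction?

V_out ≈ 1.67 mV

First combine the lower leg with the load: R2 ‖ R_L = 1.756 Ω.
Now apply the divider: V_out = 21.7 × 0.07685 = 1.668 mV.
(Unloaded it would be 2.03 mV; the load pulls it down.)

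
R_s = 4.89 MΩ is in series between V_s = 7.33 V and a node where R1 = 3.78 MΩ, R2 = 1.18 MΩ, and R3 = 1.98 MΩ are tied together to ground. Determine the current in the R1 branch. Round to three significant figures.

I ≈ 0.218 µA

Parallel bank: R_p = 1/(1/3.78 + 1/1.18 + 1/1.98) = 0.6184 MΩ.
V_A = 7.33 × 0.6184/5.508 = 0.8229 V.
I(R1) = V_A / R1 = 0.8229/3.78 = 0.2177 µA.
(Check via current divider: I_total = 1.331 µA; share G_k/ΣG = 0.1636 → same result.)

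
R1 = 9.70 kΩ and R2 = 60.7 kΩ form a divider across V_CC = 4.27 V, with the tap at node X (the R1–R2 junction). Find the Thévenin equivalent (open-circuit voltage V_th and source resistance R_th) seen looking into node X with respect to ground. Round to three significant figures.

V_th ≈ 3.68 V, R_th ≈ 8.36 kΩ

With X open, the divider is unloaded: V_th = 4.27 × 60.7/70.40 = 3.682 V.
Looking into X with the source shorted: R_th = R1·R2/(R1+R2) = 9.700 × 60.7/70.40 = 8.363 kΩ.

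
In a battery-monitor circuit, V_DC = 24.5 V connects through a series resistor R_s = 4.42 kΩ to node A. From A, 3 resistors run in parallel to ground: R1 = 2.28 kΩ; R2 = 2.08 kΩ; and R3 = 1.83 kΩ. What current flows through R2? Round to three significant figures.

I ≈ 1.57 mA

Parallel bank: R_p = 1/(1/2.28 + 1/2.08 + 1/1.83) = 0.6822 kΩ.
Node voltage V_A = V_DC · R_p/(R_s + R_p) = 24.5 × 0.1337 = 3.276 V.
Branch current I = V_A/R2 = 3.276/2.08 = 1.575 mA.
(Check via current divider: I_total = 4.802 mA; share G_k/ΣG = 0.3280 → same result.)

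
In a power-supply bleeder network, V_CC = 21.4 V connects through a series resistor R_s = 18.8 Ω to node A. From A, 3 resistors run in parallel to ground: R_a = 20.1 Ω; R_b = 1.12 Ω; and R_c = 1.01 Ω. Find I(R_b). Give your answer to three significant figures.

Combine the parallel branches: R_p = (1/20.1 + 1/1.12 + 1/1.01)⁻¹ = 0.5174 Ω.
V_A by voltage divider: V_A = 21.4 × 0.5174/(18.8 + 0.5174) = 0.5732 V.
Branch current I = V_A/R_b = 0.5732/1.12 = 0.5118 A.

I ≈ 0.512 A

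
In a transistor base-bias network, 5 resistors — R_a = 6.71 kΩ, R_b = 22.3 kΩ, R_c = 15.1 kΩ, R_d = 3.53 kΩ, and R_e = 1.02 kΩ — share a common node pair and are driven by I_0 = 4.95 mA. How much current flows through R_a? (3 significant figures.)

I ≈ 0.484 mA

Conductances: ΣG = 1/6.71 + 1/22.3 + 1/15.1 + 1/3.53 + 1/1.02 = 1.524 (1/kΩ).
R_a takes the fraction G_k/ΣG = 0.1490/1.524 = 0.09780, so I = 4.95 × 0.09780 = 0.4841 mA.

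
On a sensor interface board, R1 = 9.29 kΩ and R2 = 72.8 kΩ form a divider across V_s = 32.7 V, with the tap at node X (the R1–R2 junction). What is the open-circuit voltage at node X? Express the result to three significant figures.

V_th ≈ 29.0 V

Open-circuit (no load on X): V_th = V_s · R2/(R1 + R2) = 32.7 × 72.8/(9.290 + 72.8) = 29.00 V.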